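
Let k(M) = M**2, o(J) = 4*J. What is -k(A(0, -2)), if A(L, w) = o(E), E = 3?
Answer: -144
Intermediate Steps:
A(L, w) = 12 (A(L, w) = 4*3 = 12)
-k(A(0, -2)) = -1*12**2 = -1*144 = -144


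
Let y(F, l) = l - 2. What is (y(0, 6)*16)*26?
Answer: 1664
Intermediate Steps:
y(F, l) = -2 + l
(y(0, 6)*16)*26 = ((-2 + 6)*16)*26 = (4*16)*26 = 64*26 = 1664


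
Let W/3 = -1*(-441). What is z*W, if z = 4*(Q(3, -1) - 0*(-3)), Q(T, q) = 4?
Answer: 21168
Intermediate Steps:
W = 1323 (W = 3*(-1*(-441)) = 3*441 = 1323)
z = 16 (z = 4*(4 - 0*(-3)) = 4*(4 - 1*0) = 4*(4 + 0) = 4*4 = 16)
z*W = 16*1323 = 21168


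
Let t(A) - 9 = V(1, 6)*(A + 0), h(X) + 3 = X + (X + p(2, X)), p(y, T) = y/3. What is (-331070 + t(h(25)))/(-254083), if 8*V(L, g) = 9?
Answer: 2648059/2032664 ≈ 1.3028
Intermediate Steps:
V(L, g) = 9/8 (V(L, g) = (1/8)*9 = 9/8)
p(y, T) = y/3 (p(y, T) = y*(1/3) = y/3)
h(X) = -7/3 + 2*X (h(X) = -3 + (X + (X + (1/3)*2)) = -3 + (X + (X + 2/3)) = -3 + (X + (2/3 + X)) = -3 + (2/3 + 2*X) = -7/3 + 2*X)
t(A) = 9 + 9*A/8 (t(A) = 9 + 9*(A + 0)/8 = 9 + 9*A/8)
(-331070 + t(h(25)))/(-254083) = (-331070 + (9 + 9*(-7/3 + 2*25)/8))/(-254083) = (-331070 + (9 + 9*(-7/3 + 50)/8))*(-1/254083) = (-331070 + (9 + (9/8)*(143/3)))*(-1/254083) = (-331070 + (9 + 429/8))*(-1/254083) = (-331070 + 501/8)*(-1/254083) = -2648059/8*(-1/254083) = 2648059/2032664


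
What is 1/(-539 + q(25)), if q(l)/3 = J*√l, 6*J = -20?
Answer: -1/589 ≈ -0.0016978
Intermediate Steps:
J = -10/3 (J = (⅙)*(-20) = -10/3 ≈ -3.3333)
q(l) = -10*√l (q(l) = 3*(-10*√l/3) = -10*√l)
1/(-539 + q(25)) = 1/(-539 - 10*√25) = 1/(-539 - 10*5) = 1/(-539 - 50) = 1/(-589) = -1/589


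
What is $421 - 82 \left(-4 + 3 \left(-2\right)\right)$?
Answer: $1241$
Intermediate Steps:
$421 - 82 \left(-4 + 3 \left(-2\right)\right) = 421 - 82 \left(-4 - 6\right) = 421 - -820 = 421 + 820 = 1241$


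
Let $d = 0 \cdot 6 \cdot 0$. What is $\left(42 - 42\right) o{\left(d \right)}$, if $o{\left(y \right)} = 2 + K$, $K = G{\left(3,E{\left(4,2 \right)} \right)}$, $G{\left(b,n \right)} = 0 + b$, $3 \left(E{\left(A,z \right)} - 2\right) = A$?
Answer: $0$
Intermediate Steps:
$E{\left(A,z \right)} = 2 + \frac{A}{3}$
$G{\left(b,n \right)} = b$
$K = 3$
$d = 0$ ($d = 0 \cdot 0 = 0$)
$o{\left(y \right)} = 5$ ($o{\left(y \right)} = 2 + 3 = 5$)
$\left(42 - 42\right) o{\left(d \right)} = \left(42 - 42\right) 5 = 0 \cdot 5 = 0$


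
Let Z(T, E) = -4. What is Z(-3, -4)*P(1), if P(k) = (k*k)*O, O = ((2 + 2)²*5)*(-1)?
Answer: 320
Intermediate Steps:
O = -80 (O = (4²*5)*(-1) = (16*5)*(-1) = 80*(-1) = -80)
P(k) = -80*k² (P(k) = (k*k)*(-80) = k²*(-80) = -80*k²)
Z(-3, -4)*P(1) = -(-320)*1² = -(-320) = -4*(-80) = 320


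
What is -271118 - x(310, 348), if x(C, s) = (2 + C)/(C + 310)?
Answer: -42023368/155 ≈ -2.7112e+5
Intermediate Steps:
x(C, s) = (2 + C)/(310 + C)
-271118 - x(310, 348) = -271118 - (2 + 310)/(310 + 310) = -271118 - 312/620 = -271118 - 1*78/155 = -271118 - 78/155 = -42023368/155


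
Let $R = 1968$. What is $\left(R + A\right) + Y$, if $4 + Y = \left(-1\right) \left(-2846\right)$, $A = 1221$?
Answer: $6031$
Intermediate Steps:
$Y = 2842$ ($Y = -4 - -2846 = -4 + 2846 = 2842$)
$\left(R + A\right) + Y = \left(1968 + 1221\right) + 2842 = 3189 + 2842 = 6031$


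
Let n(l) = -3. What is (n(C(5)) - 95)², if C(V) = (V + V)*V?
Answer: 9604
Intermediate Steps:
C(V) = 2*V² (C(V) = (2*V)*V = 2*V²)
(n(C(5)) - 95)² = (-3 - 95)² = (-98)² = 9604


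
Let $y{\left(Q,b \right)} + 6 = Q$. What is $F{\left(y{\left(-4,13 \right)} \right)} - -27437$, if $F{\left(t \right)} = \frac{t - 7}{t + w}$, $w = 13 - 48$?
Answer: $\frac{1234682}{45} \approx 27437.0$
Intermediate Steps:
$w = -35$ ($w = 13 - 48 = -35$)
$y{\left(Q,b \right)} = -6 + Q$
$F{\left(t \right)} = \frac{-7 + t}{-35 + t}$ ($F{\left(t \right)} = \frac{t - 7}{t - 35} = \frac{-7 + t}{-35 + t}$)
$F{\left(y{\left(-4,13 \right)} \right)} - -27437 = \frac{-7 - 10}{-35 - 10} - -27437 = \frac{-7 - 10}{-35 - 10} + 27437 = \frac{1}{-45} \left(-17\right) + 27437 = \left(- \frac{1}{45}\right) \left(-17\right) + 27437 = \frac{17}{45} + 27437 = \frac{1234682}{45}$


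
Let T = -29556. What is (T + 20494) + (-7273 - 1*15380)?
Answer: -31715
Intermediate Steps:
(T + 20494) + (-7273 - 1*15380) = (-29556 + 20494) + (-7273 - 1*15380) = -9062 + (-7273 - 15380) = -9062 - 22653 = -31715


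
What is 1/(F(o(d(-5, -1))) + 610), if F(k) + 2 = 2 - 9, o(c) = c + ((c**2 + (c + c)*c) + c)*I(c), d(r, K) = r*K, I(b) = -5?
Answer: 1/601 ≈ 0.0016639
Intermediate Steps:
d(r, K) = K*r
o(c) = -15*c**2 - 4*c (o(c) = c + ((c**2 + (c + c)*c) + c)*(-5) = c + ((c**2 + (2*c)*c) + c)*(-5) = c + ((c**2 + 2*c**2) + c)*(-5) = c + (3*c**2 + c)*(-5) = c + (c + 3*c**2)*(-5) = c + (-15*c**2 - 5*c) = -15*c**2 - 4*c)
F(k) = -9 (F(k) = -2 + (2 - 9) = -2 - 7 = -9)
1/(F(o(d(-5, -1))) + 610) = 1/(-9 + 610) = 1/601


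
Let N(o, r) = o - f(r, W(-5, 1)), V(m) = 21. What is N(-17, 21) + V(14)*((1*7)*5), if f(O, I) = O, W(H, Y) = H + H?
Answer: 697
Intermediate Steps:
W(H, Y) = 2*H
N(o, r) = o - r
N(-17, 21) + V(14)*((1*7)*5) = (-17 - 1*21) + 21*((1*7)*5) = (-17 - 21) + 21*(7*5) = -38 + 21*35 = -38 + 735 = 697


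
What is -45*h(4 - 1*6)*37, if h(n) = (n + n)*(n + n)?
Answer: -26640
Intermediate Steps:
h(n) = 4*n² (h(n) = (2*n)*(2*n) = 4*n²)
-45*h(4 - 1*6)*37 = -180*(4 - 1*6)²*37 = -180*(4 - 6)²*37 = -180*(-2)²*37 = -180*4*37 = -45*16*37 = -720*37 = -26640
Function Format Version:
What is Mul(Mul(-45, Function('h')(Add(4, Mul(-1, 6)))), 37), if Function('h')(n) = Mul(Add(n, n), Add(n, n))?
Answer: -26640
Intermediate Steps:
Function('h')(n) = Mul(4, Pow(n, 2)) (Function('h')(n) = Mul(Mul(2, n), Mul(2, n)) = Mul(4, Pow(n, 2)))
Mul(Mul(-45, Function('h')(Add(4, Mul(-1, 6)))), 37) = Mul(Mul(-45, Mul(4, Pow(Add(4, Mul(-1, 6)), 2))), 37) = Mul(Mul(-45, Mul(4, Pow(Add(4, -6), 2))), 37) = Mul(Mul(-45, Mul(4, Pow(-2, 2))), 37) = Mul(Mul(-45, Mul(4, 4)), 37) = Mul(Mul(-45, 16), 37) = Mul(-720, 37) = -26640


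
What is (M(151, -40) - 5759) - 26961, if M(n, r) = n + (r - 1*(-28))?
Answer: -32581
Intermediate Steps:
M(n, r) = 28 + n + r (M(n, r) = n + (r + 28) = n + (28 + r) = 28 + n + r)
(M(151, -40) - 5759) - 26961 = ((28 + 151 - 40) - 5759) - 26961 = (139 - 5759) - 26961 = -5620 - 26961 = -32581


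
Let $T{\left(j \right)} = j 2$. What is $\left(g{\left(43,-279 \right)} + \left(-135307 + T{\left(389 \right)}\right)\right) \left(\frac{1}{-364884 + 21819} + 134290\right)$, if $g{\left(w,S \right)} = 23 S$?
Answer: $- \frac{2164470082323718}{114355} \approx -1.8928 \cdot 10^{10}$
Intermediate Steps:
$T{\left(j \right)} = 2 j$
$\left(g{\left(43,-279 \right)} + \left(-135307 + T{\left(389 \right)}\right)\right) \left(\frac{1}{-364884 + 21819} + 134290\right) = \left(23 \left(-279\right) + \left(-135307 + 2 \cdot 389\right)\right) \left(\frac{1}{-364884 + 21819} + 134290\right) = \left(-6417 + \left(-135307 + 778\right)\right) \left(\frac{1}{-343065} + 134290\right) = \left(-6417 - 134529\right) \left(- \frac{1}{343065} + 134290\right) = \left(-140946\right) \frac{46070198849}{343065} = - \frac{2164470082323718}{114355}$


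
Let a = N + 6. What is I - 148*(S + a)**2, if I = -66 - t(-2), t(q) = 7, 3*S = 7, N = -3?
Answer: -38545/9 ≈ -4282.8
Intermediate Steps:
S = 7/3 (S = (1/3)*7 = 7/3 ≈ 2.3333)
a = 3 (a = -3 + 6 = 3)
I = -73 (I = -66 - 1*7 = -66 - 7 = -73)
I - 148*(S + a)**2 = -73 - 148*(7/3 + 3)**2 = -73 - 148*(16/3)**2 = -73 - 148*256/9 = -73 - 37888/9 = -38545/9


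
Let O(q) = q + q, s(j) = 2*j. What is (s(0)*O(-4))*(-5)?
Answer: 0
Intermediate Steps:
O(q) = 2*q
(s(0)*O(-4))*(-5) = ((2*0)*(2*(-4)))*(-5) = (0*(-8))*(-5) = 0*(-5) = 0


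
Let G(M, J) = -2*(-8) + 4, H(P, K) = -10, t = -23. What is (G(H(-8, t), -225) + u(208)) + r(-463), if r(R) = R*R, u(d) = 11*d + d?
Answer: 216885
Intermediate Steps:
u(d) = 12*d
G(M, J) = 20 (G(M, J) = 16 + 4 = 20)
r(R) = R**2
(G(H(-8, t), -225) + u(208)) + r(-463) = (20 + 12*208) + (-463)**2 = (20 + 2496) + 214369 = 2516 + 214369 = 216885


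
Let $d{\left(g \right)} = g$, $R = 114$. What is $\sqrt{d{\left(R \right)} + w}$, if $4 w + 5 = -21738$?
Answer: $\frac{i \sqrt{21287}}{2} \approx 72.95 i$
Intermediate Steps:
$w = - \frac{21743}{4}$ ($w = - \frac{5}{4} + \frac{1}{4} \left(-21738\right) = - \frac{5}{4} - \frac{10869}{2} = - \frac{21743}{4} \approx -5435.8$)
$\sqrt{d{\left(R \right)} + w} = \sqrt{114 - \frac{21743}{4}} = \sqrt{- \frac{21287}{4}} = \frac{i \sqrt{21287}}{2}$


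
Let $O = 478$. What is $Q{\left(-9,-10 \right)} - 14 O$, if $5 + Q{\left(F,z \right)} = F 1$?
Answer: $-6706$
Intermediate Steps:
$Q{\left(F,z \right)} = -5 + F$ ($Q{\left(F,z \right)} = -5 + F 1 = -5 + F$)
$Q{\left(-9,-10 \right)} - 14 O = \left(-5 - 9\right) - 6692 = -14 - 6692 = -6706$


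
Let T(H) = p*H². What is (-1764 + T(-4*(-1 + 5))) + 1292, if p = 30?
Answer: 7208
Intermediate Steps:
T(H) = 30*H²
(-1764 + T(-4*(-1 + 5))) + 1292 = (-1764 + 30*(-4*(-1 + 5))²) + 1292 = (-1764 + 30*(-4*4)²) + 1292 = (-1764 + 30*(-16)²) + 1292 = (-1764 + 30*256) + 1292 = (-1764 + 7680) + 1292 = 5916 + 1292 = 7208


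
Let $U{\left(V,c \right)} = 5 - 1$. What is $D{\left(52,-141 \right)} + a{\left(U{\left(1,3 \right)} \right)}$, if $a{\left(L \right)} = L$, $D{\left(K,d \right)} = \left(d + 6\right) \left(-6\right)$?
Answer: $814$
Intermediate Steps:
$U{\left(V,c \right)} = 4$
$D{\left(K,d \right)} = -36 - 6 d$ ($D{\left(K,d \right)} = \left(6 + d\right) \left(-6\right) = -36 - 6 d$)
$D{\left(52,-141 \right)} + a{\left(U{\left(1,3 \right)} \right)} = \left(-36 - -846\right) + 4 = \left(-36 + 846\right) + 4 = 810 + 4 = 814$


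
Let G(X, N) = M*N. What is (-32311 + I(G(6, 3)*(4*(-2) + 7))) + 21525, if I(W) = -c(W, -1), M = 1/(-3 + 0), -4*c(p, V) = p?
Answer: -43143/4 ≈ -10786.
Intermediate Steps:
c(p, V) = -p/4
M = -⅓ (M = 1/(-3) = -⅓ ≈ -0.33333)
G(X, N) = -N/3
I(W) = W/4 (I(W) = -(-1)*W/4 = W/4)
(-32311 + I(G(6, 3)*(4*(-2) + 7))) + 21525 = (-32311 + ((-⅓*3)*(4*(-2) + 7))/4) + 21525 = (-32311 + (-(-8 + 7))/4) + 21525 = (-32311 + (-1*(-1))/4) + 21525 = (-32311 + (¼)*1) + 21525 = (-32311 + ¼) + 21525 = -129243/4 + 21525 = -43143/4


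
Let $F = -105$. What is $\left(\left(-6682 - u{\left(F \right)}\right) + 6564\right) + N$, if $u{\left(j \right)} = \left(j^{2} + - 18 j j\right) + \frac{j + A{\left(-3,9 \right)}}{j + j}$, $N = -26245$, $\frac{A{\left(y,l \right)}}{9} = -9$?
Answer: $\frac{5637139}{35} \approx 1.6106 \cdot 10^{5}$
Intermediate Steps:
$A{\left(y,l \right)} = -81$ ($A{\left(y,l \right)} = 9 \left(-9\right) = -81$)
$u{\left(j \right)} = - 17 j^{2} + \frac{-81 + j}{2 j}$ ($u{\left(j \right)} = \left(j^{2} + - 18 j j\right) + \frac{j - 81}{j + j} = \left(j^{2} - 18 j^{2}\right) + \frac{-81 + j}{2 j} = - 17 j^{2} + \left(-81 + j\right) \frac{1}{2 j} = - 17 j^{2} + \frac{-81 + j}{2 j}$)
$\left(\left(-6682 - u{\left(F \right)}\right) + 6564\right) + N = \left(\left(-6682 - \frac{-81 - 105 - 34 \left(-105\right)^{3}}{2 \left(-105\right)}\right) + 6564\right) - 26245 = \left(\left(-6682 - \frac{1}{2} \left(- \frac{1}{105}\right) \left(-81 - 105 - -39359250\right)\right) + 6564\right) - 26245 = \left(\left(-6682 - \frac{1}{2} \left(- \frac{1}{105}\right) \left(-81 - 105 + 39359250\right)\right) + 6564\right) - 26245 = \left(\left(-6682 - \frac{1}{2} \left(- \frac{1}{105}\right) 39359064\right) + 6564\right) - 26245 = \left(\left(-6682 - - \frac{6559844}{35}\right) + 6564\right) - 26245 = \left(\left(-6682 + \frac{6559844}{35}\right) + 6564\right) - 26245 = \left(\frac{6325974}{35} + 6564\right) - 26245 = \frac{6555714}{35} - 26245 = \frac{5637139}{35}$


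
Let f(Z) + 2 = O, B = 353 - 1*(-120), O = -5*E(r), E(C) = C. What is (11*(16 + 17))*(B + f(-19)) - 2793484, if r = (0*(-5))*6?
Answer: -2622511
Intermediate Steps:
r = 0 (r = 0*6 = 0)
O = 0 (O = -5*0 = 0)
B = 473 (B = 353 + 120 = 473)
f(Z) = -2 (f(Z) = -2 + 0 = -2)
(11*(16 + 17))*(B + f(-19)) - 2793484 = (11*(16 + 17))*(473 - 2) - 2793484 = (11*33)*471 - 2793484 = 363*471 - 2793484 = 170973 - 2793484 = -2622511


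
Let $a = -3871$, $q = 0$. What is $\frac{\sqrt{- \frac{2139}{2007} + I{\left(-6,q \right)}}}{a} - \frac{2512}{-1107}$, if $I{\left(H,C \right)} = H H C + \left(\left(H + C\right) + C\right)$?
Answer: $\frac{2512}{1107} - \frac{i \sqrt{3162363}}{2589699} \approx 2.2692 - 0.00068668 i$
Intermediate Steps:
$I{\left(H,C \right)} = H + 2 C + C H^{2}$ ($I{\left(H,C \right)} = H^{2} C + \left(\left(C + H\right) + C\right) = C H^{2} + \left(H + 2 C\right) = H + 2 C + C H^{2}$)
$\frac{\sqrt{- \frac{2139}{2007} + I{\left(-6,q \right)}}}{a} - \frac{2512}{-1107} = \frac{\sqrt{- \frac{2139}{2007} + \left(-6 + 2 \cdot 0 + 0 \left(-6\right)^{2}\right)}}{-3871} - \frac{2512}{-1107} = \sqrt{\left(-2139\right) \frac{1}{2007} + \left(-6 + 0 + 0 \cdot 36\right)} \left(- \frac{1}{3871}\right) - - \frac{2512}{1107} = \sqrt{- \frac{713}{669} + \left(-6 + 0 + 0\right)} \left(- \frac{1}{3871}\right) + \frac{2512}{1107} = \sqrt{- \frac{713}{669} - 6} \left(- \frac{1}{3871}\right) + \frac{2512}{1107} = \sqrt{- \frac{4727}{669}} \left(- \frac{1}{3871}\right) + \frac{2512}{1107} = \frac{i \sqrt{3162363}}{669} \left(- \frac{1}{3871}\right) + \frac{2512}{1107} = - \frac{i \sqrt{3162363}}{2589699} + \frac{2512}{1107} = \frac{2512}{1107} - \frac{i \sqrt{3162363}}{2589699}$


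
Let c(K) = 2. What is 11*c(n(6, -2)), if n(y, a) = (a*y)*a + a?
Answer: 22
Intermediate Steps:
n(y, a) = a + y*a² (n(y, a) = y*a² + a = a + y*a²)
11*c(n(6, -2)) = 11*2 = 22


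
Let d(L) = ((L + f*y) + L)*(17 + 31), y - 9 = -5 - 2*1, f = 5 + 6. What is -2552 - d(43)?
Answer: -7736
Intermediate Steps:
f = 11
y = 2 (y = 9 + (-5 - 2*1) = 9 + (-5 - 2) = 9 - 7 = 2)
d(L) = 1056 + 96*L (d(L) = ((L + 11*2) + L)*(17 + 31) = ((L + 22) + L)*48 = ((22 + L) + L)*48 = (22 + 2*L)*48 = 1056 + 96*L)
-2552 - d(43) = -2552 - (1056 + 96*43) = -2552 - (1056 + 4128) = -2552 - 1*5184 = -2552 - 5184 = -7736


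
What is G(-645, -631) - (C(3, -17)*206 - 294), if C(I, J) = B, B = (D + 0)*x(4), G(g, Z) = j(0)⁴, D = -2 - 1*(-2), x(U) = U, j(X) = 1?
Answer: 295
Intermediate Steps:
D = 0 (D = -2 + 2 = 0)
G(g, Z) = 1 (G(g, Z) = 1⁴ = 1)
B = 0 (B = (0 + 0)*4 = 0*4 = 0)
C(I, J) = 0
G(-645, -631) - (C(3, -17)*206 - 294) = 1 - (0*206 - 294) = 1 - (0 - 294) = 1 - 1*(-294) = 1 + 294 = 295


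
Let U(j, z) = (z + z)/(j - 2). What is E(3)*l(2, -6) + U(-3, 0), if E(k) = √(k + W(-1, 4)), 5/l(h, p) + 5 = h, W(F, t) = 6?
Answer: -5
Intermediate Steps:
U(j, z) = 2*z/(-2 + j) (U(j, z) = (2*z)/(-2 + j) = 2*z/(-2 + j))
l(h, p) = 5/(-5 + h)
E(k) = √(6 + k) (E(k) = √(k + 6) = √(6 + k))
E(3)*l(2, -6) + U(-3, 0) = √(6 + 3)*(5/(-5 + 2)) + 2*0/(-2 - 3) = √9*(5/(-3)) + 2*0/(-5) = 3*(5*(-⅓)) + 2*0*(-⅕) = 3*(-5/3) + 0 = -5 + 0 = -5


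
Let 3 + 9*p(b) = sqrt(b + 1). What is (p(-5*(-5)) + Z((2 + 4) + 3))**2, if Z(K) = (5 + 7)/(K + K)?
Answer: (3 + sqrt(26))**2/81 ≈ 0.80980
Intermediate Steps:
p(b) = -1/3 + sqrt(1 + b)/9 (p(b) = -1/3 + sqrt(b + 1)/9 = -1/3 + sqrt(1 + b)/9)
Z(K) = 6/K (Z(K) = 12/((2*K)) = 12*(1/(2*K)) = 6/K)
(p(-5*(-5)) + Z((2 + 4) + 3))**2 = ((-1/3 + sqrt(1 - 5*(-5))/9) + 6/((2 + 4) + 3))**2 = ((-1/3 + sqrt(1 + 25)/9) + 6/(6 + 3))**2 = ((-1/3 + sqrt(26)/9) + 6/9)**2 = ((-1/3 + sqrt(26)/9) + 6*(1/9))**2 = ((-1/3 + sqrt(26)/9) + 2/3)**2 = (1/3 + sqrt(26)/9)**2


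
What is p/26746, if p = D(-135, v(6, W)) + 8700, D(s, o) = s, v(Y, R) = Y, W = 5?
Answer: 8565/26746 ≈ 0.32023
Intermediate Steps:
p = 8565 (p = -135 + 8700 = 8565)
p/26746 = 8565/26746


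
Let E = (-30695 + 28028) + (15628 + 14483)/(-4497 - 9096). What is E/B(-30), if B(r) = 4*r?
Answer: 6047107/271860 ≈ 22.243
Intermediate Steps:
E = -12094214/4531 (E = -2667 + 30111/(-13593) = -2667 + 30111*(-1/13593) = -2667 - 10037/4531 = -12094214/4531 ≈ -2669.2)
E/B(-30) = -12094214/(4531*(4*(-30))) = -12094214/4531/(-120) = -12094214/4531*(-1/120) = 6047107/271860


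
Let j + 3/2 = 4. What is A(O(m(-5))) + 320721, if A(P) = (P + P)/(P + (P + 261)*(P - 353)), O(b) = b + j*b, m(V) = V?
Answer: 115760075717/360937 ≈ 3.2072e+5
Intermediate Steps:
j = 5/2 (j = -3/2 + 4 = 5/2 ≈ 2.5000)
O(b) = 7*b/2 (O(b) = b + 5*b/2 = 7*b/2)
A(P) = 2*P/(P + (-353 + P)*(261 + P)) (A(P) = (2*P)/(P + (261 + P)*(-353 + P)) = (2*P)/(P + (-353 + P)*(261 + P)) = 2*P/(P + (-353 + P)*(261 + P)))
A(O(m(-5))) + 320721 = 2*((7/2)*(-5))/(-92133 + ((7/2)*(-5))² - 637*(-5)/2) + 320721 = 2*(-35/2)/(-92133 + (-35/2)² - 91*(-35/2)) + 320721 = 2*(-35/2)/(-92133 + 1225/4 + 3185/2) + 320721 = 2*(-35/2)/(-360937/4) + 320721 = 2*(-35/2)*(-4/360937) + 320721 = 140/360937 + 320721 = 115760075717/360937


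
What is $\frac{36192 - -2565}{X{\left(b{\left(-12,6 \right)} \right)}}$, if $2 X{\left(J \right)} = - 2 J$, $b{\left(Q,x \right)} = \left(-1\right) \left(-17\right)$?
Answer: $- \frac{38757}{17} \approx -2279.8$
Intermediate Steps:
$b{\left(Q,x \right)} = 17$
$X{\left(J \right)} = - J$ ($X{\left(J \right)} = \frac{\left(-2\right) J}{2} = - J$)
$\frac{36192 - -2565}{X{\left(b{\left(-12,6 \right)} \right)}} = \frac{36192 - -2565}{\left(-1\right) 17} = \frac{36192 + 2565}{-17} = 38757 \left(- \frac{1}{17}\right) = - \frac{38757}{17}$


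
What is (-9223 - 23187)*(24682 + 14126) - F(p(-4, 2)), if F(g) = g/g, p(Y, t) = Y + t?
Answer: -1257767281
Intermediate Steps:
F(g) = 1
(-9223 - 23187)*(24682 + 14126) - F(p(-4, 2)) = (-9223 - 23187)*(24682 + 14126) - 1*1 = -32410*38808 - 1 = -1257767280 - 1 = -1257767281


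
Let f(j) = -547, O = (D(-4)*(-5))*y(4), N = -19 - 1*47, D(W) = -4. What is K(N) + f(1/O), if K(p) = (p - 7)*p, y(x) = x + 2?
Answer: 4271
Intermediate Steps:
y(x) = 2 + x
N = -66 (N = -19 - 47 = -66)
K(p) = p*(-7 + p) (K(p) = (-7 + p)*p = p*(-7 + p))
O = 120 (O = (-4*(-5))*(2 + 4) = 20*6 = 120)
K(N) + f(1/O) = -66*(-7 - 66) - 547 = -66*(-73) - 547 = 4818 - 547 = 4271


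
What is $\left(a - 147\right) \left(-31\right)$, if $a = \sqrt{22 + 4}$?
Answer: $4557 - 31 \sqrt{26} \approx 4398.9$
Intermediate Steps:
$a = \sqrt{26} \approx 5.099$
$\left(a - 147\right) \left(-31\right) = \left(\sqrt{26} - 147\right) \left(-31\right) = \left(-147 + \sqrt{26}\right) \left(-31\right) = 4557 - 31 \sqrt{26}$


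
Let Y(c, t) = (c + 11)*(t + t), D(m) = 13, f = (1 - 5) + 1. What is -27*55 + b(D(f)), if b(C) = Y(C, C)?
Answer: -861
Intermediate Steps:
f = -3 (f = -4 + 1 = -3)
Y(c, t) = 2*t*(11 + c) (Y(c, t) = (11 + c)*(2*t) = 2*t*(11 + c))
b(C) = 2*C*(11 + C)
-27*55 + b(D(f)) = -27*55 + 2*13*(11 + 13) = -1485 + 2*13*24 = -1485 + 624 = -861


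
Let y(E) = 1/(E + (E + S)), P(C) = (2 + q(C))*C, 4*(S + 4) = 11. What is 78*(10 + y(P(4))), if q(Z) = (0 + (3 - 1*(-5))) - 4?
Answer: 146172/187 ≈ 781.67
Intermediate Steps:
S = -5/4 (S = -4 + (1/4)*11 = -4 + 11/4 = -5/4 ≈ -1.2500)
q(Z) = 4 (q(Z) = (0 + (3 + 5)) - 4 = (0 + 8) - 4 = 8 - 4 = 4)
P(C) = 6*C (P(C) = (2 + 4)*C = 6*C)
y(E) = 1/(-5/4 + 2*E) (y(E) = 1/(E + (E - 5/4)) = 1/(E + (-5/4 + E)) = 1/(-5/4 + 2*E))
78*(10 + y(P(4))) = 78*(10 + 4/(-5 + 8*(6*4))) = 78*(10 + 4/(-5 + 8*24)) = 78*(10 + 4/(-5 + 192)) = 78*(10 + 4/187) = 78*(1874/187) = 146172/187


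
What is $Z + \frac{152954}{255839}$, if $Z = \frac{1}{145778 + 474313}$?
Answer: $\frac{94845654653}{158643461349} \approx 0.59785$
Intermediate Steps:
$Z = \frac{1}{620091} \approx 1.6127 \cdot 10^{-6}$
$Z + \frac{152954}{255839} = \frac{1}{620091} + \frac{152954}{255839} = \frac{94845654653}{158643461349}$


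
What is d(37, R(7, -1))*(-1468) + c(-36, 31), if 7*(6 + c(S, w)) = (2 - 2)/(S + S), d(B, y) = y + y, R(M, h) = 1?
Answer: -2942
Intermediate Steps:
d(B, y) = 2*y
c(S, w) = -6 (c(S, w) = -6 + ((2 - 2)/(S + S))/7 = -6 + (0/((2*S)))/7 = -6 + (0*(1/(2*S)))/7 = -6 + (1/7)*0 = -6 + 0 = -6)
d(37, R(7, -1))*(-1468) + c(-36, 31) = (2*1)*(-1468) - 6 = 2*(-1468) - 6 = -2936 - 6 = -2942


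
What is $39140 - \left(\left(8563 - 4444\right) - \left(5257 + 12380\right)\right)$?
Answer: $52658$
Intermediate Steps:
$39140 - \left(\left(8563 - 4444\right) - \left(5257 + 12380\right)\right) = 39140 - \left(\left(8563 - 4444\right) - 17637\right) = 39140 - \left(4119 - 17637\right) = 39140 - -13518 = 39140 + 13518 = 52658$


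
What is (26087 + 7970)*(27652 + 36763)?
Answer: 2193781655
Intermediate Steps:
(26087 + 7970)*(27652 + 36763) = 34057*64415 = 2193781655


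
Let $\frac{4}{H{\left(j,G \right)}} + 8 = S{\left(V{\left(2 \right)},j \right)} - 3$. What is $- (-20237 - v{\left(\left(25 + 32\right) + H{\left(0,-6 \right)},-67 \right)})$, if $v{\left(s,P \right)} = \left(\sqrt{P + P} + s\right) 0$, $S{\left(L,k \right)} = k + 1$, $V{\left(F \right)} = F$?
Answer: $20237$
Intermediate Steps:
$S{\left(L,k \right)} = 1 + k$
$H{\left(j,G \right)} = \frac{4}{-10 + j}$ ($H{\left(j,G \right)} = \frac{4}{-8 + \left(\left(1 + j\right) - 3\right)} = \frac{4}{-8 + \left(-2 + j\right)} = \frac{4}{-10 + j}$)
$v{\left(s,P \right)} = 0$ ($v{\left(s,P \right)} = \left(\sqrt{2 P} + s\right) 0 = \left(\sqrt{2} \sqrt{P} + s\right) 0 = \left(s + \sqrt{2} \sqrt{P}\right) 0 = 0$)
$- (-20237 - v{\left(\left(25 + 32\right) + H{\left(0,-6 \right)},-67 \right)}) = - (-20237 - 0) = - (-20237 + 0) = \left(-1\right) \left(-20237\right) = 20237$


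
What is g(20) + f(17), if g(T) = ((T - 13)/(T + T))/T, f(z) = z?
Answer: 13607/800 ≈ 17.009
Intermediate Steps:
g(T) = (-13 + T)/(2*T²) (g(T) = ((-13 + T)/((2*T)))/T = ((-13 + T)*(1/(2*T)))/T = ((-13 + T)/(2*T))/T = (-13 + T)/(2*T²))
g(20) + f(17) = (½)*(-13 + 20)/20² + 17 = (½)*(1/400)*7 + 17 = 7/800 + 17 = 13607/800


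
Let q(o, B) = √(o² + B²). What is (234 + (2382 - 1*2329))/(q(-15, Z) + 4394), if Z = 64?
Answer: 1261078/19302915 - 287*√4321/19302915 ≈ 0.064354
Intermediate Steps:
q(o, B) = √(B² + o²)
(234 + (2382 - 1*2329))/(q(-15, Z) + 4394) = (234 + (2382 - 1*2329))/(√(64² + (-15)²) + 4394) = (234 + (2382 - 2329))/(√(4096 + 225) + 4394) = (234 + 53)/(√4321 + 4394) = 287/(4394 + √4321)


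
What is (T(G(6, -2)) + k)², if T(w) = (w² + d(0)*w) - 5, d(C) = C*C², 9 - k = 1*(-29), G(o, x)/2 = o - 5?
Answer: 1369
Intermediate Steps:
G(o, x) = -10 + 2*o (G(o, x) = 2*(o - 5) = 2*(-5 + o) = -10 + 2*o)
k = 38 (k = 9 - (-29) = 9 - 1*(-29) = 9 + 29 = 38)
d(C) = C³
T(w) = -5 + w² (T(w) = (w² + 0³*w) - 5 = (w² + 0*w) - 5 = (w² + 0) - 5 = w² - 5 = -5 + w²)
(T(G(6, -2)) + k)² = ((-5 + (-10 + 2*6)²) + 38)² = ((-5 + (-10 + 12)²) + 38)² = ((-5 + 2²) + 38)² = ((-5 + 4) + 38)² = (-1 + 38)² = 37² = 1369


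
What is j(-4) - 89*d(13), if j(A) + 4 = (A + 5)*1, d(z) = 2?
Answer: -181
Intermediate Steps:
j(A) = 1 + A (j(A) = -4 + (A + 5)*1 = -4 + (5 + A)*1 = -4 + (5 + A) = 1 + A)
j(-4) - 89*d(13) = (1 - 4) - 89*2 = -3 - 178 = -181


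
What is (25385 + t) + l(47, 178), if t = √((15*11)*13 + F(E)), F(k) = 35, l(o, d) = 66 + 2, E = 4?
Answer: 25453 + 2*√545 ≈ 25500.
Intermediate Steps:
l(o, d) = 68
t = 2*√545 (t = √((15*11)*13 + 35) = √(165*13 + 35) = √(2145 + 35) = √2180 = 2*√545 ≈ 46.690)
(25385 + t) + l(47, 178) = (25385 + 2*√545) + 68 = 25453 + 2*√545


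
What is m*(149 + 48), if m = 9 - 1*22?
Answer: -2561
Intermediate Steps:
m = -13 (m = 9 - 22 = -13)
m*(149 + 48) = -13*(149 + 48) = -13*197 = -2561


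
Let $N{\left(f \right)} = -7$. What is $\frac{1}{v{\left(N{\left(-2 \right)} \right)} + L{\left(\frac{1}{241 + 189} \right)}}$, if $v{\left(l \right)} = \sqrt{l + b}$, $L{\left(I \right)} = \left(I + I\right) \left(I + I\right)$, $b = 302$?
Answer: $- \frac{46225}{630341434374} + \frac{2136750625 \sqrt{295}}{630341434374} \approx 0.058222$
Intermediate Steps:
$L{\left(I \right)} = 4 I^{2}$ ($L{\left(I \right)} = 2 I 2 I = 4 I^{2}$)
$v{\left(l \right)} = \sqrt{302 + l}$ ($v{\left(l \right)} = \sqrt{l + 302} = \sqrt{302 + l}$)
$\frac{1}{v{\left(N{\left(-2 \right)} \right)} + L{\left(\frac{1}{241 + 189} \right)}} = \frac{1}{\sqrt{302 - 7} + 4 \left(\frac{1}{241 + 189}\right)^{2}} = \frac{1}{\sqrt{295} + 4 \left(\frac{1}{430}\right)^{2}} = \frac{1}{\sqrt{295} + \frac{4}{184900}} = \frac{1}{\sqrt{295} + 4 \cdot \frac{1}{184900}} = \frac{1}{\sqrt{295} + \frac{1}{46225}} = \frac{1}{\frac{1}{46225} + \sqrt{295}}$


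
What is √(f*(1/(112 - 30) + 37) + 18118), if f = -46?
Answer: √27594353/41 ≈ 128.12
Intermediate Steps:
√(f*(1/(112 - 30) + 37) + 18118) = √(-46*(1/(112 - 30) + 37) + 18118) = √(-46*(1/82 + 37) + 18118) = √(-46*3035/82 + 18118) = √(-69805/41 + 18118) = √(673033/41) = √27594353/41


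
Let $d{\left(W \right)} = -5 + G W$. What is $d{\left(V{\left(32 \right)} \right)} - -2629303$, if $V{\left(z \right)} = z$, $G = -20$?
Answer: $2628658$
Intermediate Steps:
$d{\left(W \right)} = -5 - 20 W$
$d{\left(V{\left(32 \right)} \right)} - -2629303 = \left(-5 - 640\right) - -2629303 = \left(-5 - 640\right) + 2629303 = -645 + 2629303 = 2628658$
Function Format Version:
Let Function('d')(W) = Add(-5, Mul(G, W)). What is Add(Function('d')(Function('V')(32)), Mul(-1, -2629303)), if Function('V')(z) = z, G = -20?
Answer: 2628658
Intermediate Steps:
Function('d')(W) = Add(-5, Mul(-20, W))
Add(Function('d')(Function('V')(32)), Mul(-1, -2629303)) = Add(Add(-5, Mul(-20, 32)), Mul(-1, -2629303)) = Add(Add(-5, -640), 2629303) = Add(-645, 2629303) = 2628658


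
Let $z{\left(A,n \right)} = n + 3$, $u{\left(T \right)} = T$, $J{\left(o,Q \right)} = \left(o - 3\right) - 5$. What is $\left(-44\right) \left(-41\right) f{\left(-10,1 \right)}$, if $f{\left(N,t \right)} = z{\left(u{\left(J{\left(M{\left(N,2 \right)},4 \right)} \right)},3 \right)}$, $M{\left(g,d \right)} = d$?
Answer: $10824$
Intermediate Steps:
$J{\left(o,Q \right)} = -8 + o$ ($J{\left(o,Q \right)} = \left(-3 + o\right) - 5 = -8 + o$)
$z{\left(A,n \right)} = 3 + n$
$f{\left(N,t \right)} = 6$ ($f{\left(N,t \right)} = 3 + 3 = 6$)
$\left(-44\right) \left(-41\right) f{\left(-10,1 \right)} = \left(-44\right) \left(-41\right) 6 = 1804 \cdot 6 = 10824$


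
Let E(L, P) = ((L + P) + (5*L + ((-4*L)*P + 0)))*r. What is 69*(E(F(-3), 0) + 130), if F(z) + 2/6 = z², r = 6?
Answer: 30498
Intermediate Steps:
F(z) = -⅓ + z²
E(L, P) = 6*P + 36*L - 24*L*P (E(L, P) = ((L + P) + (5*L + ((-4*L)*P + 0)))*6 = ((L + P) + (5*L + (-4*L*P + 0)))*6 = ((L + P) + (5*L - 4*L*P))*6 = (P + 6*L - 4*L*P)*6 = 6*P + 36*L - 24*L*P)
69*(E(F(-3), 0) + 130) = 69*((6*0 + 36*(-⅓ + (-3)²) - 24*(-⅓ + (-3)²)*0) + 130) = 69*((0 + 36*(-⅓ + 9) - 24*(-⅓ + 9)*0) + 130) = 69*((0 + 36*(26/3) - 24*26/3*0) + 130) = 69*((0 + 312 + 0) + 130) = 69*(312 + 130) = 69*442 = 30498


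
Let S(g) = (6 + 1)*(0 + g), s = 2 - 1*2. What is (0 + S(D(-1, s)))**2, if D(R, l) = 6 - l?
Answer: 1764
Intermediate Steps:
s = 0 (s = 2 - 2 = 0)
S(g) = 7*g
(0 + S(D(-1, s)))**2 = (0 + 7*(6 - 1*0))**2 = (0 + 7*(6 + 0))**2 = (0 + 7*6)**2 = (0 + 42)**2 = 42**2 = 1764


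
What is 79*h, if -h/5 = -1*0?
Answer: 0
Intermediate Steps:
h = 0 (h = -(-5)*0 = -5*0 = 0)
79*h = 79*0 = 0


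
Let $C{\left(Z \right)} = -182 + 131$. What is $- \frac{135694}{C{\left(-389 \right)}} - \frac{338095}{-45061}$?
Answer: $\frac{360691187}{135183} \approx 2668.2$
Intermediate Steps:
$C{\left(Z \right)} = -51$
$- \frac{135694}{C{\left(-389 \right)}} - \frac{338095}{-45061} = - \frac{135694}{-51} - \frac{338095}{-45061} = \left(-135694\right) \left(- \frac{1}{51}\right) - - \frac{338095}{45061} = \frac{7982}{3} + \frac{338095}{45061} = \frac{360691187}{135183}$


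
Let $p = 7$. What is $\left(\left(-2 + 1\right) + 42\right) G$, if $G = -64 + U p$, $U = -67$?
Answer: $-21853$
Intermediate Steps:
$G = -533$ ($G = -64 - 469 = -533$)
$\left(\left(-2 + 1\right) + 42\right) G = \left(\left(-2 + 1\right) + 42\right) \left(-533\right) = \left(-1 + 42\right) \left(-533\right) = 41 \left(-533\right) = -21853$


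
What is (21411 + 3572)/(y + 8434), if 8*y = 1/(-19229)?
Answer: 3843184856/1297419087 ≈ 2.9622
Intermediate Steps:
y = -1/153832 (y = (⅛)/(-19229) = (⅛)*(-1/19229) = -1/153832 ≈ -6.5006e-6)
(21411 + 3572)/(y + 8434) = (21411 + 3572)/(-1/153832 + 8434) = 24983/(1297419087/153832) = 24983*(153832/1297419087) = 3843184856/1297419087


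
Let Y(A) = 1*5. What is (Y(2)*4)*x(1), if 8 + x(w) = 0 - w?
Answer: -180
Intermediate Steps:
x(w) = -8 - w (x(w) = -8 + (0 - w) = -8 - w)
Y(A) = 5
(Y(2)*4)*x(1) = (5*4)*(-8 - 1*1) = 20*(-8 - 1) = 20*(-9) = -180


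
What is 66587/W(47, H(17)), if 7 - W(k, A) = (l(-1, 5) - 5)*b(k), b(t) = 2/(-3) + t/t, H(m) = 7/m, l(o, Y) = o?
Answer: 66587/9 ≈ 7398.6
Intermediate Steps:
b(t) = ⅓ (b(t) = 2*(-⅓) + 1 = -⅔ + 1 = ⅓)
W(k, A) = 9 (W(k, A) = 7 - (-1 - 5)/3 = 7 - (-6)/3 = 7 - 1*(-2) = 7 + 2 = 9)
66587/W(47, H(17)) = 66587/9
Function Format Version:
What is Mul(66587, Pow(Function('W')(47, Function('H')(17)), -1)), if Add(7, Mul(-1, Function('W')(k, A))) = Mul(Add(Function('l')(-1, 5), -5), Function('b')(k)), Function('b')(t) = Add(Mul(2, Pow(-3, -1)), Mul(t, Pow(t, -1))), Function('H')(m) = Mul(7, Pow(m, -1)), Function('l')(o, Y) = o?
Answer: Rational(66587, 9) ≈ 7398.6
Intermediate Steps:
Function('b')(t) = Rational(1, 3) (Function('b')(t) = Add(Mul(2, Rational(-1, 3)), 1) = Add(Rational(-2, 3), 1) = Rational(1, 3))
Function('W')(k, A) = 9 (Function('W')(k, A) = Add(7, Mul(-1, Mul(Add(-1, -5), Rational(1, 3)))) = Add(7, Mul(-1, Mul(-6, Rational(1, 3)))) = Add(7, Mul(-1, -2)) = Add(7, 2) = 9)
Mul(66587, Pow(Function('W')(47, Function('H')(17)), -1)) = Mul(66587, Pow(9, -1)) = Mul(66587, Rational(1, 9)) = Rational(66587, 9)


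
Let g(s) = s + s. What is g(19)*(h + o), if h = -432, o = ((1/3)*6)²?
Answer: -16264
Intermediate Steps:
g(s) = 2*s
o = 4 (o = ((1*(⅓))*6)² = ((⅓)*6)² = 2² = 4)
g(19)*(h + o) = (2*19)*(-432 + 4) = 38*(-428) = -16264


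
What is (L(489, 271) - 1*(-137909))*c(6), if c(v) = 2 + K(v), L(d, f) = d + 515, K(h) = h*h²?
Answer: 30283034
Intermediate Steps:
K(h) = h³
L(d, f) = 515 + d
c(v) = 2 + v³
(L(489, 271) - 1*(-137909))*c(6) = ((515 + 489) - 1*(-137909))*(2 + 6³) = (1004 + 137909)*(2 + 216) = 138913*218 = 30283034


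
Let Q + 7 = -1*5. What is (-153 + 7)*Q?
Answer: 1752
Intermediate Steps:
Q = -12 (Q = -7 - 1*5 = -7 - 5 = -12)
(-153 + 7)*Q = (-153 + 7)*(-12) = -146*(-12) = 1752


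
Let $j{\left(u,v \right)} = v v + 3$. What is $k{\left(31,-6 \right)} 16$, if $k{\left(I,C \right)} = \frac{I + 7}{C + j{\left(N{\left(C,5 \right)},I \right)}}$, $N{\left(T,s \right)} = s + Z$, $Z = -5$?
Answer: $\frac{304}{479} \approx 0.63465$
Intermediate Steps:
$N{\left(T,s \right)} = -5 + s$ ($N{\left(T,s \right)} = s - 5 = -5 + s$)
$j{\left(u,v \right)} = 3 + v^{2}$ ($j{\left(u,v \right)} = v^{2} + 3 = 3 + v^{2}$)
$k{\left(I,C \right)} = \frac{7 + I}{3 + C + I^{2}}$ ($k{\left(I,C \right)} = \frac{I + 7}{C + \left(3 + I^{2}\right)} = \frac{7 + I}{3 + C + I^{2}}$)
$k{\left(31,-6 \right)} 16 = \frac{7 + 31}{3 - 6 + 31^{2}} \cdot 16 = \frac{1}{3 - 6 + 961} \cdot 38 \cdot 16 = \frac{1}{958} \cdot 38 \cdot 16 = \frac{19}{479} \cdot 16 = \frac{304}{479}$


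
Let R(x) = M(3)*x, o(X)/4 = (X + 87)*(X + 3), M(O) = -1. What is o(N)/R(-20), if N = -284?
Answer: 55357/5 ≈ 11071.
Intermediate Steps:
o(X) = 4*(3 + X)*(87 + X) (o(X) = 4*((X + 87)*(X + 3)) = 4*((87 + X)*(3 + X)) = 4*((3 + X)*(87 + X)) = 4*(3 + X)*(87 + X))
R(x) = -x
o(N)/R(-20) = (1044 + 4*(-284)² + 360*(-284))/((-1*(-20))) = (1044 + 4*80656 - 102240)/20 = (1044 + 322624 - 102240)*(1/20) = 221428*(1/20) = 55357/5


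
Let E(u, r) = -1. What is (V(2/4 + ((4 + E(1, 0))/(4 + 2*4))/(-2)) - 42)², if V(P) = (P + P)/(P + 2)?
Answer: 627264/361 ≈ 1737.6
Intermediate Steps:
V(P) = 2*P/(2 + P) (V(P) = (2*P)/(2 + P) = 2*P/(2 + P))
(V(2/4 + ((4 + E(1, 0))/(4 + 2*4))/(-2)) - 42)² = (2*(2/4 + ((4 - 1)/(4 + 2*4))/(-2))/(2 + (2/4 + ((4 - 1)/(4 + 2*4))/(-2))) - 42)² = (2*(2*(¼) + (3/(4 + 8))*(-½))/(2 + (2*(¼) + (3/(4 + 8))*(-½))) - 42)² = (2*(½ + (3/12)*(-½))/(2 + (½ + (3/12)*(-½))) - 42)² = (2*(½ + (3*(1/12))*(-½))/(2 + (½ + (3*(1/12))*(-½))) - 42)² = (2*(½ + (¼)*(-½))/(2 + (½ + (¼)*(-½))) - 42)² = (2*(½ - ⅛)/(2 + (½ - ⅛)) - 42)² = (2*(3/8)/(2 + 3/8) - 42)² = (2*(3/8)/(19/8) - 42)² = (2*(3/8)*(8/19) - 42)² = (6/19 - 42)² = (-792/19)² = 627264/361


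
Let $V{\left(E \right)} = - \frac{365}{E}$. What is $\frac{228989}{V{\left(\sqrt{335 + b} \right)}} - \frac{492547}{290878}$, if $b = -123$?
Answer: $- \frac{492547}{290878} - \frac{457978 \sqrt{53}}{365} \approx -9136.3$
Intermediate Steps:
$\frac{228989}{V{\left(\sqrt{335 + b} \right)}} - \frac{492547}{290878} = \frac{228989}{\left(-365\right) \frac{1}{\sqrt{335 - 123}}} - \frac{492547}{290878} = \frac{228989}{\left(-365\right) \frac{1}{\sqrt{212}}} - \frac{492547}{290878} = \frac{228989}{\left(-365\right) \frac{1}{2 \sqrt{53}}} - \frac{492547}{290878} = \frac{228989}{\left(-365\right) \frac{\sqrt{53}}{106}} - \frac{492547}{290878} = \frac{228989}{\left(- \frac{365}{106}\right) \sqrt{53}} - \frac{492547}{290878} = 228989 \left(- \frac{2 \sqrt{53}}{365}\right) - \frac{492547}{290878} = - \frac{457978 \sqrt{53}}{365} - \frac{492547}{290878} = - \frac{492547}{290878} - \frac{457978 \sqrt{53}}{365}$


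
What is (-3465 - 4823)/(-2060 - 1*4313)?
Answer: 8288/6373 ≈ 1.3005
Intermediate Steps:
(-3465 - 4823)/(-2060 - 1*4313) = -8288/(-2060 - 4313) = -8288/(-6373) = -8288*(-1/6373) = 8288/6373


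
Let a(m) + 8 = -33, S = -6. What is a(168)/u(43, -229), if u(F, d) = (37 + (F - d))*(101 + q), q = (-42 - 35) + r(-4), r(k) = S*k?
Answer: -41/14832 ≈ -0.0027643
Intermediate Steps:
r(k) = -6*k
a(m) = -41 (a(m) = -8 - 33 = -41)
q = -53 (q = (-42 - 35) - 6*(-4) = -77 + 24 = -53)
u(F, d) = 1776 - 48*d + 48*F (u(F, d) = (37 + (F - d))*(101 - 53) = (37 + F - d)*48 = 1776 - 48*d + 48*F)
a(168)/u(43, -229) = -41/(1776 - 48*(-229) + 48*43) = -41/(1776 + 10992 + 2064) = -41/14832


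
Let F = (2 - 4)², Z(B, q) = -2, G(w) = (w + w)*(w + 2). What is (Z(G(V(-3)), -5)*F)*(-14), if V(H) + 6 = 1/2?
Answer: 112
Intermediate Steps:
V(H) = -11/2 (V(H) = -6 + 1/2 = -6 + ½ = -11/2)
G(w) = 2*w*(2 + w) (G(w) = (2*w)*(2 + w) = 2*w*(2 + w))
F = 4 (F = (-2)² = 4)
(Z(G(V(-3)), -5)*F)*(-14) = -2*4*(-14) = -8*(-14) = 112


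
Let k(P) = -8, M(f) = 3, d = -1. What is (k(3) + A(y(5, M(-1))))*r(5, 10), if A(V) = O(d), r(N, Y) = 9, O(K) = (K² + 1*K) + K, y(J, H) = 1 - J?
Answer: -81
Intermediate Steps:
O(K) = K² + 2*K (O(K) = (K² + K) + K = (K + K²) + K = K² + 2*K)
A(V) = -1 (A(V) = -(2 - 1) = -1*1 = -1)
(k(3) + A(y(5, M(-1))))*r(5, 10) = (-8 - 1)*9 = -9*9 = -81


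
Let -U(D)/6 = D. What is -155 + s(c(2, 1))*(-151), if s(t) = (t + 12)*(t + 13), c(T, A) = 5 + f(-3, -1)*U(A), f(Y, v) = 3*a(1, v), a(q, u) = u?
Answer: -190415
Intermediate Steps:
U(D) = -6*D
f(Y, v) = 3*v
c(T, A) = 5 + 18*A (c(T, A) = 5 + (3*(-1))*(-6*A) = 5 - (-18)*A = 5 + 18*A)
s(t) = (12 + t)*(13 + t)
-155 + s(c(2, 1))*(-151) = -155 + (156 + (5 + 18*1)² + 25*(5 + 18*1))*(-151) = -155 + (156 + (5 + 18)² + 25*(5 + 18))*(-151) = -155 + (156 + 23² + 25*23)*(-151) = -155 + (156 + 529 + 575)*(-151) = -155 + 1260*(-151) = -155 - 190260 = -190415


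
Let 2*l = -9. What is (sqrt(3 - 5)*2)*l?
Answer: -9*I*sqrt(2) ≈ -12.728*I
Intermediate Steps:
l = -9/2 (l = (1/2)*(-9) = -9/2 ≈ -4.5000)
(sqrt(3 - 5)*2)*l = (sqrt(3 - 5)*2)*(-9/2) = (sqrt(-2)*2)*(-9/2) = ((I*sqrt(2))*2)*(-9/2) = (2*I*sqrt(2))*(-9/2) = -9*I*sqrt(2)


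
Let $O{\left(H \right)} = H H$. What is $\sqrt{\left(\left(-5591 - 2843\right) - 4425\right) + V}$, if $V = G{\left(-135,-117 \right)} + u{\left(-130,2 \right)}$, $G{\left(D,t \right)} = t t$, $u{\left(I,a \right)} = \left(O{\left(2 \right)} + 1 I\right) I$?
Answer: $\sqrt{17210} \approx 131.19$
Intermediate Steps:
$O{\left(H \right)} = H^{2}$
$u{\left(I,a \right)} = I \left(4 + I\right)$ ($u{\left(I,a \right)} = \left(2^{2} + 1 I\right) I = \left(4 + I\right) I = I \left(4 + I\right)$)
$G{\left(D,t \right)} = t^{2}$
$V = 30069$ ($V = \left(-117\right)^{2} - 130 \left(4 - 130\right) = 13689 - -16380 = 13689 + 16380 = 30069$)
$\sqrt{\left(\left(-5591 - 2843\right) - 4425\right) + V} = \sqrt{\left(\left(-5591 - 2843\right) - 4425\right) + 30069} = \sqrt{\left(-8434 - 4425\right) + 30069} = \sqrt{-12859 + 30069} = \sqrt{17210}$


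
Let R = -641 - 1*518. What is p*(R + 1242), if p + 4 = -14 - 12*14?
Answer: -15438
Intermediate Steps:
R = -1159 (R = -641 - 518 = -1159)
p = -186 (p = -4 + (-14 - 12*14) = -4 + (-14 - 168) = -4 - 182 = -186)
p*(R + 1242) = -186*(-1159 + 1242) = -186*83 = -15438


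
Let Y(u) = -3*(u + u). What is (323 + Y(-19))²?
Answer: 190969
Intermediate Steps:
Y(u) = -6*u
(323 + Y(-19))² = (323 - 6*(-19))² = (323 + 114)² = 437² = 190969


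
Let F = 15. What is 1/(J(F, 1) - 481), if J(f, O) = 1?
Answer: -1/480 ≈ -0.0020833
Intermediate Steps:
1/(J(F, 1) - 481) = 1/(1 - 481) = 1/(-480) = -1/480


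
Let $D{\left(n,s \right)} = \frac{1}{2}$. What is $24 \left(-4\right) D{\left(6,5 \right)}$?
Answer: $-48$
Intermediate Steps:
$D{\left(n,s \right)} = \frac{1}{2}$
$24 \left(-4\right) D{\left(6,5 \right)} = 24 \left(-4\right) \frac{1}{2} = \left(-96\right) \frac{1}{2} = -48$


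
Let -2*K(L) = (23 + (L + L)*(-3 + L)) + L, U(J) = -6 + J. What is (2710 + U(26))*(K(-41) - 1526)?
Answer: -9066330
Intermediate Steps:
K(L) = -23/2 - L/2 - L*(-3 + L) (K(L) = -((23 + (L + L)*(-3 + L)) + L)/2 = -((23 + (2*L)*(-3 + L)) + L)/2 = -((23 + 2*L*(-3 + L)) + L)/2 = -(23 + L + 2*L*(-3 + L))/2 = -23/2 - L/2 - L*(-3 + L))
(2710 + U(26))*(K(-41) - 1526) = (2710 + (-6 + 26))*((-23/2 - 1*(-41)² + (5/2)*(-41)) - 1526) = (2710 + 20)*((-23/2 - 1*1681 - 205/2) - 1526) = 2730*((-23/2 - 1681 - 205/2) - 1526) = 2730*(-1795 - 1526) = 2730*(-3321) = -9066330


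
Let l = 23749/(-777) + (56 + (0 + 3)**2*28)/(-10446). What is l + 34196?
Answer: 46217491477/1352757 ≈ 34165.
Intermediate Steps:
l = -41386895/1352757 (l = 23749*(-1/777) + (56 + 3**2*28)*(-1/10446) = -23749/777 + (56 + 9*28)*(-1/10446) = -23749/777 + (56 + 252)*(-1/10446) = -23749/777 + 308*(-1/10446) = -23749/777 - 154/5223 = -41386895/1352757 ≈ -30.594)
l + 34196 = -41386895/1352757 + 34196 = 46217491477/1352757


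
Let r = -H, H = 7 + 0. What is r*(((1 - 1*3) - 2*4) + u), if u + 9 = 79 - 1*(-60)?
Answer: -840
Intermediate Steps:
u = 130 (u = -9 + (79 - 1*(-60)) = -9 + (79 + 60) = -9 + 139 = 130)
H = 7
r = -7 (r = -1*7 = -7)
r*(((1 - 1*3) - 2*4) + u) = -7*(((1 - 1*3) - 2*4) + 130) = -7*(((1 - 3) - 8) + 130) = -7*((-2 - 8) + 130) = -7*(-10 + 130) = -7*120 = -840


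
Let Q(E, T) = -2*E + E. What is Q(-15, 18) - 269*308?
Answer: -82837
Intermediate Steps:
Q(E, T) = -E
Q(-15, 18) - 269*308 = -1*(-15) - 269*308 = 15 - 82852 = -82837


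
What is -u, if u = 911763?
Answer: -911763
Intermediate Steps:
-u = -1*911763 = -911763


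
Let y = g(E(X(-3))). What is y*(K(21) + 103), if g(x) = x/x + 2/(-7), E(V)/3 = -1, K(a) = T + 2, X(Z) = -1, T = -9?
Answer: 480/7 ≈ 68.571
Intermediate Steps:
K(a) = -7 (K(a) = -9 + 2 = -7)
E(V) = -3 (E(V) = 3*(-1) = -3)
g(x) = 5/7 (g(x) = 1 + 2*(-⅐) = 1 - 2/7 = 5/7)
y = 5/7 ≈ 0.71429
y*(K(21) + 103) = 5*(-7 + 103)/7 = (5/7)*96 = 480/7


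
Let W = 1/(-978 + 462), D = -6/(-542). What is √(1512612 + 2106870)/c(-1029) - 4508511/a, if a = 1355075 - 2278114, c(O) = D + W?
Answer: 4508511/923039 + 139836*√3619482/1277 ≈ 2.0833e+5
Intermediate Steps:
D = 3/271 (D = -6*(-1/542) = 3/271 ≈ 0.011070)
W = -1/516 (W = 1/(-516) = -1/516 ≈ -0.0019380)
c(O) = 1277/139836 (c(O) = 3/271 - 1/516 = 1277/139836)
a = -923039
√(1512612 + 2106870)/c(-1029) - 4508511/a = √(1512612 + 2106870)/(1277/139836) - 4508511/(-923039) = √3619482*(139836/1277) - 4508511*(-1/923039) = 139836*√3619482/1277 + 4508511/923039 = 4508511/923039 + 139836*√3619482/1277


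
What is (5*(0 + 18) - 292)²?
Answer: 40804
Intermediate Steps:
(5*(0 + 18) - 292)² = (5*18 - 292)² = (90 - 292)² = (-202)² = 40804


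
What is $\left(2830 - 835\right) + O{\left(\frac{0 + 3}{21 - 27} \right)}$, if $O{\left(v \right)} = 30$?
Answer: $2025$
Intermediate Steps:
$\left(2830 - 835\right) + O{\left(\frac{0 + 3}{21 - 27} \right)} = \left(2830 - 835\right) + 30 = 1995 + 30 = 2025$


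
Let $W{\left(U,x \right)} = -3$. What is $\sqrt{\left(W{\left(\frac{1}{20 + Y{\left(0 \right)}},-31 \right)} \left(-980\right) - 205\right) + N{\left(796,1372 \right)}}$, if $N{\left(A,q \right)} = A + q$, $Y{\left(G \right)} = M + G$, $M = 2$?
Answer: $\sqrt{4903} \approx 70.021$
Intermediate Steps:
$Y{\left(G \right)} = 2 + G$
$\sqrt{\left(W{\left(\frac{1}{20 + Y{\left(0 \right)}},-31 \right)} \left(-980\right) - 205\right) + N{\left(796,1372 \right)}} = \sqrt{\left(\left(-3\right) \left(-980\right) - 205\right) + \left(796 + 1372\right)} = \sqrt{\left(2940 - 205\right) + 2168} = \sqrt{2735 + 2168} = \sqrt{4903}$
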